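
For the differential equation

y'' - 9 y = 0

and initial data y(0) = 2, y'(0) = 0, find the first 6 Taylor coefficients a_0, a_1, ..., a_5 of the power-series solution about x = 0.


Ansatz: y(x) = sum_{n>=0} a_n x^n, so y'(x) = sum_{n>=1} n a_n x^(n-1) and y''(x) = sum_{n>=2} n(n-1) a_n x^(n-2).
Substitute into P(x) y'' + Q(x) y' + R(x) y = 0 with P(x) = 1, Q(x) = 0, R(x) = -9, and match powers of x.
Initial conditions: a_0 = 2, a_1 = 0.
Setting the coefficient of each power of x to zero and solving order by order (substituting the coefficients already found):
  x^0: 2 a_2 - 9 a_0 = 0  ->  2 a_2 = 9 a_0 = 18  ->  a_2 = 9
  x^1: 6 a_3 - 9 a_1 = 0  ->  6 a_3 = 9 a_1 = 0  ->  a_3 = 0
  x^2: 12 a_4 - 9 a_2 = 0  ->  12 a_4 = 9 a_2 = 81  ->  a_4 = 27/4
  x^3: 20 a_5 - 9 a_3 = 0  ->  20 a_5 = 9 a_3 = 0  ->  a_5 = 0
Truncated series: y(x) = 2 + 9 x^2 + (27/4) x^4 + O(x^6).

a_0 = 2; a_1 = 0; a_2 = 9; a_3 = 0; a_4 = 27/4; a_5 = 0


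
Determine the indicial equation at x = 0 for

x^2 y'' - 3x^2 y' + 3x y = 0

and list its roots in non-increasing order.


Divide by x^2 to reach normal form y'' + P_1(x) y' + P_2(x) y = 0 with P_1(x) = -3 and P_2(x) = 3/x.
x = 0 is a singular point because the y-coefficient 3/x has a pole at x = 0.
It is a regular singular point because x P_1(x) = p(x) = -3x and x^2 P_2(x) = q(x) = 3x are polynomials, hence analytic at x = 0.
p(0) = 0,  q(0) = 0.
Indicial equation: r(r-1) + p(0) r + q(0) = 0, i.e. r^2 + (p(0) - 1) r + q(0) = 0, i.e. r^2 - 1 r = 0.
Discriminant: (-1)^2 - 4(0) = 1, so r = (1 ± 1)/2.
Solving: r_1 = 1, r_2 = 0.

indicial: r^2 - 1 r = 0; roots r_1 = 1, r_2 = 0


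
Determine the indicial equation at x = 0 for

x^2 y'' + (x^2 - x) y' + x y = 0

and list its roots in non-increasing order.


Divide by x^2 to reach normal form y'' + P_1(x) y' + P_2(x) y = 0 with P_1(x) = 1 - 1/x and P_2(x) = 1/x.
x = 0 is a singular point because the y'-coefficient 1 - 1/x has a pole at x = 0 and the y-coefficient 1/x has a pole at x = 0.
It is a regular singular point because x P_1(x) = p(x) = x - 1 and x^2 P_2(x) = q(x) = x are polynomials, hence analytic at x = 0.
p(0) = -1,  q(0) = 0.
Indicial equation: r(r-1) + p(0) r + q(0) = 0, i.e. r^2 + (p(0) - 1) r + q(0) = 0, i.e. r^2 - 2 r = 0.
Discriminant: (-2)^2 - 4(0) = 4, so r = (2 ± 2)/2.
Solving: r_1 = 2, r_2 = 0.

indicial: r^2 - 2 r = 0; roots r_1 = 2, r_2 = 0


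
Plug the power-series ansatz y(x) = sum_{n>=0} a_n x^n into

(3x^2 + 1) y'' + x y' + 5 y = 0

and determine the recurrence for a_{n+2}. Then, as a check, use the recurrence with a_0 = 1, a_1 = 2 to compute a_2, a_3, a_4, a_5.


Substitute y = sum_n a_n x^n.
(1 + 3 x^2) y'' contributes (n+2)(n+1) a_{n+2} + 3 n(n-1) a_n at x^n.
x y'(x) contributes n a_n at x^n.
5 y(x) contributes 5 a_n at x^n.
Matching x^n: (n+2)(n+1) a_{n+2} + (3 n(n-1) + n + 5) a_n = 0.
Thus a_{n+2} = (-3 n(n-1) - n - 5) / ((n+1)(n+2)) * a_n.

Check with a_0 = 1, a_1 = 2 (apply the recurrence for n = 0, 1, 2, 3): a_0 = 1, a_1 = 2, a_2 = -5/2, a_3 = -2, a_4 = 65/24, a_5 = 13/5.

a_(n+2) = (-3 n(n-1) - n - 5) / ((n+1)(n+2)) * a_n; check: a_0 = 1, a_1 = 2, a_2 = -5/2, a_3 = -2, a_4 = 65/24, a_5 = 13/5


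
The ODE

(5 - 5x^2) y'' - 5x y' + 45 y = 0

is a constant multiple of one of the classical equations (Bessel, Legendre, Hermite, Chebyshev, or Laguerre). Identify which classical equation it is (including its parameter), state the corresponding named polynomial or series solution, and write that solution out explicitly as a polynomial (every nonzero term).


All three coefficients share the factor 5; dividing through by 5 gives  (1 - x^2) y'' - x y' + 9 y = 0.
This matches the Chebyshev equation (1 - x^2) y'' - x y' + n^2 y = 0 (note the -x y' term, not -2x y') with n^2 = 9, so n = 3; the polynomial solution is T_3(x).
With y = sum_k a_k x^k, matching x^k gives (k+2)(k+1) a_{k+2} = (k^2 - n^2) a_k = (k - 3)(k + 3) a_k. The right side vanishes at k = 3, so the series with the parity of 3 terminates at degree 3.
Standard normalization: leading coefficient of T_n is 2^(n-1), so a_3 = 2^2 = 4. Work downward with a_k = (k+1)(k+2) a_{k+2} / ((k - 3)(k + 3)):
  a_1 = (2)(3)(4) / ((1 - 3)(1 + 3)) = 24/(-8) = -3
Hence T_3(x) = 4 x^3 - 3 x.

T_3(x); series = 4 x^3 - 3 x


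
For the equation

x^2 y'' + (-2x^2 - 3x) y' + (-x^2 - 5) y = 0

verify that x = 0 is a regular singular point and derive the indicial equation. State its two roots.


Divide by x^2 to reach normal form y'' + P_1(x) y' + P_2(x) y = 0 with P_1(x) = -2 - 3/x and P_2(x) = -1 - 5/x^2.
x = 0 is a singular point because the y'-coefficient -2 - 3/x has a pole at x = 0 and the y-coefficient -1 - 5/x^2 has a pole at x = 0.
It is a regular singular point because x P_1(x) = p(x) = -2x - 3 and x^2 P_2(x) = q(x) = -x^2 - 5 are polynomials, hence analytic at x = 0.
p(0) = -3,  q(0) = -5.
Indicial equation: r(r-1) + p(0) r + q(0) = 0, i.e. r^2 + (p(0) - 1) r + q(0) = 0, i.e. r^2 - 4 r - 5 = 0.
Discriminant: (-4)^2 - 4(-5) = 36, so r = (4 ± 6)/2.
Solving: r_1 = 5, r_2 = -1.

indicial: r^2 - 4 r - 5 = 0; roots r_1 = 5, r_2 = -1


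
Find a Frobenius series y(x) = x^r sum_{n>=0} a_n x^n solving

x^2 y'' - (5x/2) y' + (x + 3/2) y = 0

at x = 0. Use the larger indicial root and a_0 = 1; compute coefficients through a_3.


Write in Frobenius form y'' + (p(x)/x) y' + (q(x)/x^2) y = 0:
  p(x) = -5/2,  q(x) = x + 3/2.
Indicial equation: r(r-1) + (-5/2) r + (3/2) = 0 -> roots r_1 = 3, r_2 = 1/2.
Take r = r_1 = 3. Let y(x) = x^r sum_{n>=0} a_n x^n with a_0 = 1.
Substitute y = x^r sum a_n x^n and match x^{r+n}. The recurrence is
  D(n) a_n + 1 a_{n-1} = 0,  where D(n) = (r+n)(r+n-1) + (-5/2)(r+n) + (3/2).
  a_n = -1 / D(n) * a_{n-1}.
Since the indicial polynomial factors as (r - r_1)(r - r_2), D(n) = (r_1 + n - r_1)(r_1 + n - r_2) = n(n + 5/2).
Evaluating step by step (a_0 = 1):
  n = 1: D(1) = 1(1 + 5/2) = 7/2; numerator = -1(1) = -1; a_1 = (-1)/(7/2) = -2/7
  n = 2: D(2) = 2(2 + 5/2) = 9; numerator = -1(-2/7) = 2/7; a_2 = (2/7)/(9) = 2/63
  n = 3: D(3) = 3(3 + 5/2) = 33/2; numerator = -1(2/63) = -2/63; a_3 = (-2/63)/(33/2) = -4/2079

r = 3; a_0 = 1; a_1 = -2/7; a_2 = 2/63; a_3 = -4/2079


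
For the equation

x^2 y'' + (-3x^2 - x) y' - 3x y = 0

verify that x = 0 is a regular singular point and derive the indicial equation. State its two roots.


Divide by x^2 to reach normal form y'' + P_1(x) y' + P_2(x) y = 0 with P_1(x) = -3 - 1/x and P_2(x) = -3/x.
x = 0 is a singular point because the y'-coefficient -3 - 1/x has a pole at x = 0 and the y-coefficient -3/x has a pole at x = 0.
It is a regular singular point because x P_1(x) = p(x) = -3x - 1 and x^2 P_2(x) = q(x) = -3x are polynomials, hence analytic at x = 0.
p(0) = -1,  q(0) = 0.
Indicial equation: r(r-1) + p(0) r + q(0) = 0, i.e. r^2 + (p(0) - 1) r + q(0) = 0, i.e. r^2 - 2 r = 0.
Discriminant: (-2)^2 - 4(0) = 4, so r = (2 ± 2)/2.
Solving: r_1 = 2, r_2 = 0.

indicial: r^2 - 2 r = 0; roots r_1 = 2, r_2 = 0


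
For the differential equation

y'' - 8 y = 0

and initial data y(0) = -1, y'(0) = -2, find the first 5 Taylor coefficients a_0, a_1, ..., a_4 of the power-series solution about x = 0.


Ansatz: y(x) = sum_{n>=0} a_n x^n, so y'(x) = sum_{n>=1} n a_n x^(n-1) and y''(x) = sum_{n>=2} n(n-1) a_n x^(n-2).
Substitute into P(x) y'' + Q(x) y' + R(x) y = 0 with P(x) = 1, Q(x) = 0, R(x) = -8, and match powers of x.
Initial conditions: a_0 = -1, a_1 = -2.
Setting the coefficient of each power of x to zero and solving order by order (substituting the coefficients already found):
  x^0: 2 a_2 - 8 a_0 = 0  ->  2 a_2 = 8 a_0 = -8  ->  a_2 = -4
  x^1: 6 a_3 - 8 a_1 = 0  ->  6 a_3 = 8 a_1 = -16  ->  a_3 = -8/3
  x^2: 12 a_4 - 8 a_2 = 0  ->  12 a_4 = 8 a_2 = -32  ->  a_4 = -8/3
Truncated series: y(x) = -1 - 2 x - 4 x^2 - (8/3) x^3 - (8/3) x^4 + O(x^5).

a_0 = -1; a_1 = -2; a_2 = -4; a_3 = -8/3; a_4 = -8/3


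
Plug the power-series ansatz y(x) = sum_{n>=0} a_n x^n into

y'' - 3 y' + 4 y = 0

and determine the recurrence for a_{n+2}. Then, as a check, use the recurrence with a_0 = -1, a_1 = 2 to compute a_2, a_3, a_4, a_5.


Substitute y = sum_n a_n x^n.
y''(x) has coefficient (n+2)(n+1) a_{n+2} at x^n;
-3 y'(x) has coefficient -3 (n+1) a_{n+1} at x^n;
4 y(x) has coefficient 4 a_n at x^n.
Matching x^n: (n+2)(n+1) a_{n+2} - 3 (n+1) a_{n+1} + 4 a_n = 0.
Thus a_{n+2} = [3 (n+1) a_{n+1} - 4 a_n] / ((n+1)(n+2)).

Check with a_0 = -1, a_1 = 2 (apply the recurrence for n = 0, 1, 2, 3): a_0 = -1, a_1 = 2, a_2 = 5, a_3 = 11/3, a_4 = 13/12, a_5 = -1/12.

a_(n+2) = [3 (n+1) a_(n+1) - 4 a_n] / ((n+1)(n+2)); check: a_0 = -1, a_1 = 2, a_2 = 5, a_3 = 11/3, a_4 = 13/12, a_5 = -1/12


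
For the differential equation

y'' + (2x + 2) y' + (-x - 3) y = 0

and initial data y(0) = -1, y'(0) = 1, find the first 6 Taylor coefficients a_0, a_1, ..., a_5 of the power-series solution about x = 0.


Ansatz: y(x) = sum_{n>=0} a_n x^n, so y'(x) = sum_{n>=1} n a_n x^(n-1) and y''(x) = sum_{n>=2} n(n-1) a_n x^(n-2).
Substitute into P(x) y'' + Q(x) y' + R(x) y = 0 with P(x) = 1, Q(x) = 2x + 2, R(x) = -x - 3, and match powers of x.
Initial conditions: a_0 = -1, a_1 = 1.
Setting the coefficient of each power of x to zero and solving order by order (substituting the coefficients already found):
  x^0: 2 a_2 + 2 a_1 - 3 a_0 = 0  ->  2 a_2 = -2 a_1 + 3 a_0 = -5  ->  a_2 = -5/2
  x^1: 6 a_3 + 4 a_2 - a_1 - a_0 = 0  ->  6 a_3 = -4 a_2 + a_1 + a_0 = 10  ->  a_3 = 5/3
  x^2: 12 a_4 + 6 a_3 + a_2 - a_1 = 0  ->  12 a_4 = -6 a_3 - a_2 + a_1 = -13/2  ->  a_4 = -13/24
  x^3: 20 a_5 + 8 a_4 + 3 a_3 - a_2 = 0  ->  20 a_5 = -8 a_4 - 3 a_3 + a_2 = -19/6  ->  a_5 = -19/120
Truncated series: y(x) = -1 + x - (5/2) x^2 + (5/3) x^3 - (13/24) x^4 - (19/120) x^5 + O(x^6).

a_0 = -1; a_1 = 1; a_2 = -5/2; a_3 = 5/3; a_4 = -13/24; a_5 = -19/120


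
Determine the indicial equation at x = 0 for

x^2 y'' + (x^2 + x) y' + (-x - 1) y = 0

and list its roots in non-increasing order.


Divide by x^2 to reach normal form y'' + P_1(x) y' + P_2(x) y = 0 with P_1(x) = 1 + 1/x and P_2(x) = -1/x - 1/x^2.
x = 0 is a singular point because the y'-coefficient 1 + 1/x has a pole at x = 0 and the y-coefficient -1/x - 1/x^2 has a pole at x = 0.
It is a regular singular point because x P_1(x) = p(x) = x + 1 and x^2 P_2(x) = q(x) = -x - 1 are polynomials, hence analytic at x = 0.
p(0) = 1,  q(0) = -1.
Indicial equation: r(r-1) + p(0) r + q(0) = 0, i.e. r^2 + (p(0) - 1) r + q(0) = 0, i.e. r^2 - 1 = 0.
Discriminant: (0)^2 - 4(-1) = 4, so r = (0 ± 2)/2.
Solving: r_1 = 1, r_2 = -1.

indicial: r^2 - 1 = 0; roots r_1 = 1, r_2 = -1


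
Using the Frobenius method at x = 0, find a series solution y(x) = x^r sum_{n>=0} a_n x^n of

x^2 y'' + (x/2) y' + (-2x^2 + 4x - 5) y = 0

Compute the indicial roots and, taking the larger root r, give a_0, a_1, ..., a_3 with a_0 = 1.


Write in Frobenius form y'' + (p(x)/x) y' + (q(x)/x^2) y = 0:
  p(x) = 1/2,  q(x) = -2x^2 + 4x - 5.
Indicial equation: r(r-1) + (1/2) r + (-5) = 0 -> roots r_1 = 5/2, r_2 = -2.
Take r = r_1 = 5/2. Let y(x) = x^r sum_{n>=0} a_n x^n with a_0 = 1.
Substitute y = x^r sum a_n x^n and match x^{r+n}. The recurrence is
  D(n) a_n + 4 a_{n-1} - 2 a_{n-2} = 0,  where D(n) = (r+n)(r+n-1) + (1/2)(r+n) + (-5).
  a_n = [-4 a_{n-1} + 2 a_{n-2}] / D(n).
Since the indicial polynomial factors as (r - r_1)(r - r_2), D(n) = (r_1 + n - r_1)(r_1 + n - r_2) = n(n + 9/2).
Evaluating step by step (a_0 = 1):
  n = 1: D(1) = 1(1 + 9/2) = 11/2; numerator = -4(1) = -4; a_1 = (-4)/(11/2) = -8/11
  n = 2: D(2) = 2(2 + 9/2) = 13; numerator = -4(-8/11) + 2(1) = 54/11; a_2 = (54/11)/(13) = 54/143
  n = 3: D(3) = 3(3 + 9/2) = 45/2; numerator = -4(54/143) + 2(-8/11) = -424/143; a_3 = (-424/143)/(45/2) = -848/6435

r = 5/2; a_0 = 1; a_1 = -8/11; a_2 = 54/143; a_3 = -848/6435


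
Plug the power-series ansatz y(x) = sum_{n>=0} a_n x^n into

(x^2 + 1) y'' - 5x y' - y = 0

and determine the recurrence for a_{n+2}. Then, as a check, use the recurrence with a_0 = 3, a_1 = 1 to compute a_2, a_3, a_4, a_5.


Substitute y = sum_n a_n x^n.
(1 + 1 x^2) y'' contributes (n+2)(n+1) a_{n+2} + n(n-1) a_n at x^n.
-5 x y'(x) contributes -5 n a_n at x^n.
-y(x) contributes -1 a_n at x^n.
Matching x^n: (n+2)(n+1) a_{n+2} + (n(n-1) - 5 n - 1) a_n = 0.
Thus a_{n+2} = (-n(n-1) + 5 n + 1) / ((n+1)(n+2)) * a_n.

Check with a_0 = 3, a_1 = 1 (apply the recurrence for n = 0, 1, 2, 3): a_0 = 3, a_1 = 1, a_2 = 3/2, a_3 = 1, a_4 = 9/8, a_5 = 1/2.

a_(n+2) = (-n(n-1) + 5 n + 1) / ((n+1)(n+2)) * a_n; check: a_0 = 3, a_1 = 1, a_2 = 3/2, a_3 = 1, a_4 = 9/8, a_5 = 1/2


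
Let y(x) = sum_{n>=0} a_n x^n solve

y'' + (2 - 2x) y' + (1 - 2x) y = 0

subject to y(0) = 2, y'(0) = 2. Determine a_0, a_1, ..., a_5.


Ansatz: y(x) = sum_{n>=0} a_n x^n, so y'(x) = sum_{n>=1} n a_n x^(n-1) and y''(x) = sum_{n>=2} n(n-1) a_n x^(n-2).
Substitute into P(x) y'' + Q(x) y' + R(x) y = 0 with P(x) = 1, Q(x) = 2 - 2x, R(x) = 1 - 2x, and match powers of x.
Initial conditions: a_0 = 2, a_1 = 2.
Setting the coefficient of each power of x to zero and solving order by order (substituting the coefficients already found):
  x^0: 2 a_2 + 2 a_1 + a_0 = 0  ->  2 a_2 = -2 a_1 - a_0 = -6  ->  a_2 = -3
  x^1: 6 a_3 + 4 a_2 - a_1 - 2 a_0 = 0  ->  6 a_3 = -4 a_2 + a_1 + 2 a_0 = 18  ->  a_3 = 3
  x^2: 12 a_4 + 6 a_3 - 3 a_2 - 2 a_1 = 0  ->  12 a_4 = -6 a_3 + 3 a_2 + 2 a_1 = -23  ->  a_4 = -23/12
  x^3: 20 a_5 + 8 a_4 - 5 a_3 - 2 a_2 = 0  ->  20 a_5 = -8 a_4 + 5 a_3 + 2 a_2 = 73/3  ->  a_5 = 73/60
Truncated series: y(x) = 2 + 2 x - 3 x^2 + 3 x^3 - (23/12) x^4 + (73/60) x^5 + O(x^6).

a_0 = 2; a_1 = 2; a_2 = -3; a_3 = 3; a_4 = -23/12; a_5 = 73/60


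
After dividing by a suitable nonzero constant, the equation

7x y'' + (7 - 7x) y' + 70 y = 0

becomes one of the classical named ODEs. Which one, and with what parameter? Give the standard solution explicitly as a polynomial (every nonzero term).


All three coefficients share the factor 7; dividing through by 7 gives  x y'' + (1 - x) y' + 10 y = 0.
This matches the Laguerre equation x y'' + (1 - x) y' + n y = 0 with n = 10; the polynomial solution is L_10(x).
With y = sum_k a_k x^k, matching x^k gives (k+1)k a_{k+1} + (k+1) a_{k+1} - k a_k + n a_k = 0, i.e. (k+1)^2 a_{k+1} = (k - n) a_k = (k - 10) a_k. The right side vanishes at k = 10, so the series terminates at degree 10.
Standard normalization L_n(0) = 1 gives a_0 = 1. Work upward with a_{k+1} = (k - 10) a_k / (k+1)^2:
  a_1 = (0 - 10)(1) / 1^2 = -10/1 = -10
  a_2 = (1 - 10)(-10) / 2^2 = 90/4 = 45/2
  a_3 = (2 - 10)(45/2) / 3^2 = -180/9 = -20
  a_4 = (3 - 10)(-20) / 4^2 = 140/16 = 35/4
  a_5 = (4 - 10)(35/4) / 5^2 = (-105/2)/25 = -21/10
  a_6 = (5 - 10)(-21/10) / 6^2 = (21/2)/36 = 7/24
  a_7 = (6 - 10)(7/24) / 7^2 = (-7/6)/49 = -1/42
  a_8 = (7 - 10)(-1/42) / 8^2 = (1/14)/64 = 1/896
  a_9 = (8 - 10)(1/896) / 9^2 = (-1/448)/81 = -1/36288
  a_10 = (9 - 10)(-1/36288) / 10^2 = (1/36288)/100 = 1/3628800
Hence L_10(x) = x^10/3628800 - x^9/36288 + x^8/896 - x^7/42 + 7 x^6/24 - 21 x^5/10 + 35 x^4/4 - 20 x^3 + 45 x^2/2 - 10 x + 1.

L_10(x); series = x^10/3628800 - x^9/36288 + x^8/896 - x^7/42 + 7 x^6/24 - 21 x^5/10 + 35 x^4/4 - 20 x^3 + 45 x^2/2 - 10 x + 1


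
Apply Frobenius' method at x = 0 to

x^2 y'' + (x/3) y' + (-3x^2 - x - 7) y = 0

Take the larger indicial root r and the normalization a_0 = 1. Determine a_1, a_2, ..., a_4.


Write in Frobenius form y'' + (p(x)/x) y' + (q(x)/x^2) y = 0:
  p(x) = 1/3,  q(x) = -3x^2 - x - 7.
Indicial equation: r(r-1) + (1/3) r + (-7) = 0 -> roots r_1 = 3, r_2 = -7/3.
Take r = r_1 = 3. Let y(x) = x^r sum_{n>=0} a_n x^n with a_0 = 1.
Substitute y = x^r sum a_n x^n and match x^{r+n}. The recurrence is
  D(n) a_n - 1 a_{n-1} - 3 a_{n-2} = 0,  where D(n) = (r+n)(r+n-1) + (1/3)(r+n) + (-7).
  a_n = [1 a_{n-1} + 3 a_{n-2}] / D(n).
Since the indicial polynomial factors as (r - r_1)(r - r_2), D(n) = (r_1 + n - r_1)(r_1 + n - r_2) = n(n + 16/3).
Evaluating step by step (a_0 = 1):
  n = 1: D(1) = 1(1 + 16/3) = 19/3; numerator = 1(1) = 1; a_1 = (1)/(19/3) = 3/19
  n = 2: D(2) = 2(2 + 16/3) = 44/3; numerator = 1(3/19) + 3(1) = 60/19; a_2 = (60/19)/(44/3) = 45/209
  n = 3: D(3) = 3(3 + 16/3) = 25; numerator = 1(45/209) + 3(3/19) = 144/209; a_3 = (144/209)/(25) = 144/5225
  n = 4: D(4) = 4(4 + 16/3) = 112/3; numerator = 1(144/5225) + 3(45/209) = 3519/5225; a_4 = (3519/5225)/(112/3) = 10557/585200

r = 3; a_0 = 1; a_1 = 3/19; a_2 = 45/209; a_3 = 144/5225; a_4 = 10557/585200


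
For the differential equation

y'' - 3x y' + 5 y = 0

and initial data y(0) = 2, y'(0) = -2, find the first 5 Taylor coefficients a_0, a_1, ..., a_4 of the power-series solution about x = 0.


Ansatz: y(x) = sum_{n>=0} a_n x^n, so y'(x) = sum_{n>=1} n a_n x^(n-1) and y''(x) = sum_{n>=2} n(n-1) a_n x^(n-2).
Substitute into P(x) y'' + Q(x) y' + R(x) y = 0 with P(x) = 1, Q(x) = -3x, R(x) = 5, and match powers of x.
Initial conditions: a_0 = 2, a_1 = -2.
Setting the coefficient of each power of x to zero and solving order by order (substituting the coefficients already found):
  x^0: 2 a_2 + 5 a_0 = 0  ->  2 a_2 = -5 a_0 = -10  ->  a_2 = -5
  x^1: 6 a_3 + 2 a_1 = 0  ->  6 a_3 = -2 a_1 = 4  ->  a_3 = 2/3
  x^2: 12 a_4 - a_2 = 0  ->  12 a_4 = a_2 = -5  ->  a_4 = -5/12
Truncated series: y(x) = 2 - 2 x - 5 x^2 + (2/3) x^3 - (5/12) x^4 + O(x^5).

a_0 = 2; a_1 = -2; a_2 = -5; a_3 = 2/3; a_4 = -5/12


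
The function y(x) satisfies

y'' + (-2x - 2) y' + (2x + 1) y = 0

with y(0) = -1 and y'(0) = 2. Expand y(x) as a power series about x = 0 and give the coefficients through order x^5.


Ansatz: y(x) = sum_{n>=0} a_n x^n, so y'(x) = sum_{n>=1} n a_n x^(n-1) and y''(x) = sum_{n>=2} n(n-1) a_n x^(n-2).
Substitute into P(x) y'' + Q(x) y' + R(x) y = 0 with P(x) = 1, Q(x) = -2x - 2, R(x) = 2x + 1, and match powers of x.
Initial conditions: a_0 = -1, a_1 = 2.
Setting the coefficient of each power of x to zero and solving order by order (substituting the coefficients already found):
  x^0: 2 a_2 - 2 a_1 + a_0 = 0  ->  2 a_2 = 2 a_1 - a_0 = 5  ->  a_2 = 5/2
  x^1: 6 a_3 - 4 a_2 - a_1 + 2 a_0 = 0  ->  6 a_3 = 4 a_2 + a_1 - 2 a_0 = 14  ->  a_3 = 7/3
  x^2: 12 a_4 - 6 a_3 - 3 a_2 + 2 a_1 = 0  ->  12 a_4 = 6 a_3 + 3 a_2 - 2 a_1 = 35/2  ->  a_4 = 35/24
  x^3: 20 a_5 - 8 a_4 - 5 a_3 + 2 a_2 = 0  ->  20 a_5 = 8 a_4 + 5 a_3 - 2 a_2 = 55/3  ->  a_5 = 11/12
Truncated series: y(x) = -1 + 2 x + (5/2) x^2 + (7/3) x^3 + (35/24) x^4 + (11/12) x^5 + O(x^6).

a_0 = -1; a_1 = 2; a_2 = 5/2; a_3 = 7/3; a_4 = 35/24; a_5 = 11/12


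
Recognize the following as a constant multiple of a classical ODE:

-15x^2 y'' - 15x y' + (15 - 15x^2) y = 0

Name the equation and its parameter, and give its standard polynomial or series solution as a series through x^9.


All three coefficients share the factor -15; dividing through by -15 gives  x^2 y'' + x y' + (x^2 - 1) y = 0.
This matches the Bessel equation x^2 y'' + x y' + (x^2 - nu^2) y = 0 with nu^2 = 1, so nu = 1; the solution bounded at x = 0 is J_1(x).
Frobenius at x = 0: indicial roots ±nu; for r = nu the recurrence k(k + 2nu) c_k = -c_{k-2} gives the standard series J_nu(x) = sum_{k>=0} (-1)^k / (k! (k+nu)!) (x/2)^(2k+nu). Evaluate the first 5 terms:
  k = 0: (-1)^0 / (0! * 1! * 2^1) x^1 = 1/(1*1*2) x^1 = (1/2) x^1
  k = 1: (-1)^1 / (1! * 2! * 2^3) x^3 = -1/(1*2*8) x^3 = (-1/16) x^3
  k = 2: (-1)^2 / (2! * 3! * 2^5) x^5 = 1/(2*6*32) x^5 = (1/384) x^5
  k = 3: (-1)^3 / (3! * 4! * 2^7) x^7 = -1/(6*24*128) x^7 = (-1/18432) x^7
  k = 4: (-1)^4 / (4! * 5! * 2^9) x^9 = 1/(24*120*512) x^9 = (1/1474560) x^9
Hence J_1(x) = x^9/1474560 - x^7/18432 + x^5/384 - x^3/16 + x/2 + ....

J_1(x); series = x^9/1474560 - x^7/18432 + x^5/384 - x^3/16 + x/2


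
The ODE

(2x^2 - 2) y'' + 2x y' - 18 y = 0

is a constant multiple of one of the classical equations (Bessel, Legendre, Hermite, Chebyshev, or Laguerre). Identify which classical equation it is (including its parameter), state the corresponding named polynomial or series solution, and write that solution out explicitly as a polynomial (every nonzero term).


All three coefficients share the factor -2; dividing through by -2 gives  (1 - x^2) y'' - x y' + 9 y = 0.
This matches the Chebyshev equation (1 - x^2) y'' - x y' + n^2 y = 0 (note the -x y' term, not -2x y') with n^2 = 9, so n = 3; the polynomial solution is T_3(x).
With y = sum_k a_k x^k, matching x^k gives (k+2)(k+1) a_{k+2} = (k^2 - n^2) a_k = (k - 3)(k + 3) a_k. The right side vanishes at k = 3, so the series with the parity of 3 terminates at degree 3.
Standard normalization: leading coefficient of T_n is 2^(n-1), so a_3 = 2^2 = 4. Work downward with a_k = (k+1)(k+2) a_{k+2} / ((k - 3)(k + 3)):
  a_1 = (2)(3)(4) / ((1 - 3)(1 + 3)) = 24/(-8) = -3
Hence T_3(x) = 4 x^3 - 3 x.

T_3(x); series = 4 x^3 - 3 x


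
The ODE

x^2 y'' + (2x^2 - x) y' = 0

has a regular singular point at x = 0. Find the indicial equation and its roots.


Divide by x^2 to reach normal form y'' + P_1(x) y' + P_2(x) y = 0 with P_1(x) = 2 - 1/x and P_2(x) = 0.
x = 0 is a singular point because the y'-coefficient 2 - 1/x has a pole at x = 0.
It is a regular singular point because x P_1(x) = p(x) = 2x - 1 and x^2 P_2(x) = q(x) = 0 are polynomials, hence analytic at x = 0.
p(0) = -1,  q(0) = 0.
Indicial equation: r(r-1) + p(0) r + q(0) = 0, i.e. r^2 + (p(0) - 1) r + q(0) = 0, i.e. r^2 - 2 r = 0.
Discriminant: (-2)^2 - 4(0) = 4, so r = (2 ± 2)/2.
Solving: r_1 = 2, r_2 = 0.

indicial: r^2 - 2 r = 0; roots r_1 = 2, r_2 = 0


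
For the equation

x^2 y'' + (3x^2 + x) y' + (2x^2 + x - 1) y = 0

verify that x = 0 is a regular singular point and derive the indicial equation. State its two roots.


Divide by x^2 to reach normal form y'' + P_1(x) y' + P_2(x) y = 0 with P_1(x) = 3 + 1/x and P_2(x) = 2 + 1/x - 1/x^2.
x = 0 is a singular point because the y'-coefficient 3 + 1/x has a pole at x = 0 and the y-coefficient 2 + 1/x - 1/x^2 has a pole at x = 0.
It is a regular singular point because x P_1(x) = p(x) = 3x + 1 and x^2 P_2(x) = q(x) = 2x^2 + x - 1 are polynomials, hence analytic at x = 0.
p(0) = 1,  q(0) = -1.
Indicial equation: r(r-1) + p(0) r + q(0) = 0, i.e. r^2 + (p(0) - 1) r + q(0) = 0, i.e. r^2 - 1 = 0.
Discriminant: (0)^2 - 4(-1) = 4, so r = (0 ± 2)/2.
Solving: r_1 = 1, r_2 = -1.

indicial: r^2 - 1 = 0; roots r_1 = 1, r_2 = -1


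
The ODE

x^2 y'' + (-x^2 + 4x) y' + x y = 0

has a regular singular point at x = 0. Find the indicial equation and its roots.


Divide by x^2 to reach normal form y'' + P_1(x) y' + P_2(x) y = 0 with P_1(x) = -1 + 4/x and P_2(x) = 1/x.
x = 0 is a singular point because the y'-coefficient -1 + 4/x has a pole at x = 0 and the y-coefficient 1/x has a pole at x = 0.
It is a regular singular point because x P_1(x) = p(x) = 4 - x and x^2 P_2(x) = q(x) = x are polynomials, hence analytic at x = 0.
p(0) = 4,  q(0) = 0.
Indicial equation: r(r-1) + p(0) r + q(0) = 0, i.e. r^2 + (p(0) - 1) r + q(0) = 0, i.e. r^2 + 3 r = 0.
Discriminant: (3)^2 - 4(0) = 9, so r = (-3 ± 3)/2.
Solving: r_1 = 0, r_2 = -3.

indicial: r^2 + 3 r = 0; roots r_1 = 0, r_2 = -3


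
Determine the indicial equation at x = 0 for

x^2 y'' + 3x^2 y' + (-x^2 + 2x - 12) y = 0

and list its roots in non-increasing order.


Divide by x^2 to reach normal form y'' + P_1(x) y' + P_2(x) y = 0 with P_1(x) = 3 and P_2(x) = -1 + 2/x - 12/x^2.
x = 0 is a singular point because the y-coefficient -1 + 2/x - 12/x^2 has a pole at x = 0.
It is a regular singular point because x P_1(x) = p(x) = 3x and x^2 P_2(x) = q(x) = -x^2 + 2x - 12 are polynomials, hence analytic at x = 0.
p(0) = 0,  q(0) = -12.
Indicial equation: r(r-1) + p(0) r + q(0) = 0, i.e. r^2 + (p(0) - 1) r + q(0) = 0, i.e. r^2 - 1 r - 12 = 0.
Discriminant: (-1)^2 - 4(-12) = 49, so r = (1 ± 7)/2.
Solving: r_1 = 4, r_2 = -3.

indicial: r^2 - 1 r - 12 = 0; roots r_1 = 4, r_2 = -3


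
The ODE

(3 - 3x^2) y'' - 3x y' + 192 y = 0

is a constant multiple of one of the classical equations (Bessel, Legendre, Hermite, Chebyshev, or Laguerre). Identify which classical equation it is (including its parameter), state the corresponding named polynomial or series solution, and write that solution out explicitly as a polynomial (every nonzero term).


All three coefficients share the factor 3; dividing through by 3 gives  (1 - x^2) y'' - x y' + 64 y = 0.
This matches the Chebyshev equation (1 - x^2) y'' - x y' + n^2 y = 0 (note the -x y' term, not -2x y') with n^2 = 64, so n = 8; the polynomial solution is T_8(x).
With y = sum_k a_k x^k, matching x^k gives (k+2)(k+1) a_{k+2} = (k^2 - n^2) a_k = (k - 8)(k + 8) a_k. The right side vanishes at k = 8, so the series with the parity of 8 terminates at degree 8.
Standard normalization: leading coefficient of T_n is 2^(n-1), so a_8 = 2^7 = 128. Work downward with a_k = (k+1)(k+2) a_{k+2} / ((k - 8)(k + 8)):
  a_6 = (7)(8)(128) / ((6 - 8)(6 + 8)) = 7168/(-28) = -256
  a_4 = (5)(6)(-256) / ((4 - 8)(4 + 8)) = -7680/(-48) = 160
  a_2 = (3)(4)(160) / ((2 - 8)(2 + 8)) = 1920/(-60) = -32
  a_0 = (1)(2)(-32) / ((0 - 8)(0 + 8)) = -64/(-64) = 1
Hence T_8(x) = 128 x^8 - 256 x^6 + 160 x^4 - 32 x^2 + 1.

T_8(x); series = 128 x^8 - 256 x^6 + 160 x^4 - 32 x^2 + 1


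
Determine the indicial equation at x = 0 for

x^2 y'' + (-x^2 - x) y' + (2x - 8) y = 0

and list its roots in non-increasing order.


Divide by x^2 to reach normal form y'' + P_1(x) y' + P_2(x) y = 0 with P_1(x) = -1 - 1/x and P_2(x) = 2/x - 8/x^2.
x = 0 is a singular point because the y'-coefficient -1 - 1/x has a pole at x = 0 and the y-coefficient 2/x - 8/x^2 has a pole at x = 0.
It is a regular singular point because x P_1(x) = p(x) = -x - 1 and x^2 P_2(x) = q(x) = 2x - 8 are polynomials, hence analytic at x = 0.
p(0) = -1,  q(0) = -8.
Indicial equation: r(r-1) + p(0) r + q(0) = 0, i.e. r^2 + (p(0) - 1) r + q(0) = 0, i.e. r^2 - 2 r - 8 = 0.
Discriminant: (-2)^2 - 4(-8) = 36, so r = (2 ± 6)/2.
Solving: r_1 = 4, r_2 = -2.

indicial: r^2 - 2 r - 8 = 0; roots r_1 = 4, r_2 = -2


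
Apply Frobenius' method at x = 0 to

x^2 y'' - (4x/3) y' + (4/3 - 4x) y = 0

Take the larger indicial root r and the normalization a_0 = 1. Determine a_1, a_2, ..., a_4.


Write in Frobenius form y'' + (p(x)/x) y' + (q(x)/x^2) y = 0:
  p(x) = -4/3,  q(x) = 4/3 - 4x.
Indicial equation: r(r-1) + (-4/3) r + (4/3) = 0 -> roots r_1 = 4/3, r_2 = 1.
Take r = r_1 = 4/3. Let y(x) = x^r sum_{n>=0} a_n x^n with a_0 = 1.
Substitute y = x^r sum a_n x^n and match x^{r+n}. The recurrence is
  D(n) a_n - 4 a_{n-1} = 0,  where D(n) = (r+n)(r+n-1) + (-4/3)(r+n) + (4/3).
  a_n = 4 / D(n) * a_{n-1}.
Since the indicial polynomial factors as (r - r_1)(r - r_2), D(n) = (r_1 + n - r_1)(r_1 + n - r_2) = n(n + 1/3).
Evaluating step by step (a_0 = 1):
  n = 1: D(1) = 1(1 + 1/3) = 4/3; numerator = 4(1) = 4; a_1 = (4)/(4/3) = 3
  n = 2: D(2) = 2(2 + 1/3) = 14/3; numerator = 4(3) = 12; a_2 = (12)/(14/3) = 18/7
  n = 3: D(3) = 3(3 + 1/3) = 10; numerator = 4(18/7) = 72/7; a_3 = (72/7)/(10) = 36/35
  n = 4: D(4) = 4(4 + 1/3) = 52/3; numerator = 4(36/35) = 144/35; a_4 = (144/35)/(52/3) = 108/455

r = 4/3; a_0 = 1; a_1 = 3; a_2 = 18/7; a_3 = 36/35; a_4 = 108/455


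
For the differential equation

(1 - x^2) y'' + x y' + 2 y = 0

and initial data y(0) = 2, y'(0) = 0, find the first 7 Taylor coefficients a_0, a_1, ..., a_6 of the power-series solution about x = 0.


Ansatz: y(x) = sum_{n>=0} a_n x^n, so y'(x) = sum_{n>=1} n a_n x^(n-1) and y''(x) = sum_{n>=2} n(n-1) a_n x^(n-2).
Substitute into P(x) y'' + Q(x) y' + R(x) y = 0 with P(x) = 1 - x^2, Q(x) = x, R(x) = 2, and match powers of x.
Initial conditions: a_0 = 2, a_1 = 0.
Setting the coefficient of each power of x to zero and solving order by order (substituting the coefficients already found):
  x^0: 2 a_2 + 2 a_0 = 0  ->  2 a_2 = -2 a_0 = -4  ->  a_2 = -2
  x^1: 6 a_3 + 3 a_1 = 0  ->  6 a_3 = -3 a_1 = 0  ->  a_3 = 0
  x^2: 12 a_4 + 2 a_2 = 0  ->  12 a_4 = -2 a_2 = 4  ->  a_4 = 1/3
  x^3: 20 a_5 - a_3 = 0  ->  20 a_5 = a_3 = 0  ->  a_5 = 0
  x^4: 30 a_6 - 6 a_4 = 0  ->  30 a_6 = 6 a_4 = 2  ->  a_6 = 1/15
Truncated series: y(x) = 2 - 2 x^2 + (1/3) x^4 + (1/15) x^6 + O(x^7).

a_0 = 2; a_1 = 0; a_2 = -2; a_3 = 0; a_4 = 1/3; a_5 = 0; a_6 = 1/15


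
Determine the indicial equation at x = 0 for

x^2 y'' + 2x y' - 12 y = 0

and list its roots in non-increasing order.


Divide by x^2 to reach normal form y'' + P_1(x) y' + P_2(x) y = 0 with P_1(x) = 2/x and P_2(x) = -12/x^2.
x = 0 is a singular point because the y'-coefficient 2/x has a pole at x = 0 and the y-coefficient -12/x^2 has a pole at x = 0.
It is a regular singular point because x P_1(x) = p(x) = 2 and x^2 P_2(x) = q(x) = -12 are polynomials, hence analytic at x = 0.
p(0) = 2,  q(0) = -12.
Indicial equation: r(r-1) + p(0) r + q(0) = 0, i.e. r^2 + (p(0) - 1) r + q(0) = 0, i.e. r^2 + 1 r - 12 = 0.
Discriminant: (1)^2 - 4(-12) = 49, so r = (-1 ± 7)/2.
Solving: r_1 = 3, r_2 = -4.

indicial: r^2 + 1 r - 12 = 0; roots r_1 = 3, r_2 = -4


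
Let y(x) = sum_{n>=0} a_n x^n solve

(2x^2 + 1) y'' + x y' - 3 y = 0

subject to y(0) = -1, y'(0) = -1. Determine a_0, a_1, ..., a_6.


Ansatz: y(x) = sum_{n>=0} a_n x^n, so y'(x) = sum_{n>=1} n a_n x^(n-1) and y''(x) = sum_{n>=2} n(n-1) a_n x^(n-2).
Substitute into P(x) y'' + Q(x) y' + R(x) y = 0 with P(x) = 2x^2 + 1, Q(x) = x, R(x) = -3, and match powers of x.
Initial conditions: a_0 = -1, a_1 = -1.
Setting the coefficient of each power of x to zero and solving order by order (substituting the coefficients already found):
  x^0: 2 a_2 - 3 a_0 = 0  ->  2 a_2 = 3 a_0 = -3  ->  a_2 = -3/2
  x^1: 6 a_3 - 2 a_1 = 0  ->  6 a_3 = 2 a_1 = -2  ->  a_3 = -1/3
  x^2: 12 a_4 + 3 a_2 = 0  ->  12 a_4 = -3 a_2 = 9/2  ->  a_4 = 3/8
  x^3: 20 a_5 + 12 a_3 = 0  ->  20 a_5 = -12 a_3 = 4  ->  a_5 = 1/5
  x^4: 30 a_6 + 25 a_4 = 0  ->  30 a_6 = -25 a_4 = -75/8  ->  a_6 = -5/16
Truncated series: y(x) = -1 - x - (3/2) x^2 - (1/3) x^3 + (3/8) x^4 + (1/5) x^5 - (5/16) x^6 + O(x^7).

a_0 = -1; a_1 = -1; a_2 = -3/2; a_3 = -1/3; a_4 = 3/8; a_5 = 1/5; a_6 = -5/16


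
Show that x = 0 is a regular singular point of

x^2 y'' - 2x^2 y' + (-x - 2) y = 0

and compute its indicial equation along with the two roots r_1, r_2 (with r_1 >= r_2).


Divide by x^2 to reach normal form y'' + P_1(x) y' + P_2(x) y = 0 with P_1(x) = -2 and P_2(x) = -1/x - 2/x^2.
x = 0 is a singular point because the y-coefficient -1/x - 2/x^2 has a pole at x = 0.
It is a regular singular point because x P_1(x) = p(x) = -2x and x^2 P_2(x) = q(x) = -x - 2 are polynomials, hence analytic at x = 0.
p(0) = 0,  q(0) = -2.
Indicial equation: r(r-1) + p(0) r + q(0) = 0, i.e. r^2 + (p(0) - 1) r + q(0) = 0, i.e. r^2 - 1 r - 2 = 0.
Discriminant: (-1)^2 - 4(-2) = 9, so r = (1 ± 3)/2.
Solving: r_1 = 2, r_2 = -1.

indicial: r^2 - 1 r - 2 = 0; roots r_1 = 2, r_2 = -1


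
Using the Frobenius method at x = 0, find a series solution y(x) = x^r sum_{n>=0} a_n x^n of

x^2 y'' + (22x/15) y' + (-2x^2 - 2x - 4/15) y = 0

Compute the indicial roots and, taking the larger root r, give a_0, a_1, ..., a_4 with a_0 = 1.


Write in Frobenius form y'' + (p(x)/x) y' + (q(x)/x^2) y = 0:
  p(x) = 22/15,  q(x) = -2x^2 - 2x - 4/15.
Indicial equation: r(r-1) + (22/15) r + (-4/15) = 0 -> roots r_1 = 1/3, r_2 = -4/5.
Take r = r_1 = 1/3. Let y(x) = x^r sum_{n>=0} a_n x^n with a_0 = 1.
Substitute y = x^r sum a_n x^n and match x^{r+n}. The recurrence is
  D(n) a_n - 2 a_{n-1} - 2 a_{n-2} = 0,  where D(n) = (r+n)(r+n-1) + (22/15)(r+n) + (-4/15).
  a_n = [2 a_{n-1} + 2 a_{n-2}] / D(n).
Since the indicial polynomial factors as (r - r_1)(r - r_2), D(n) = (r_1 + n - r_1)(r_1 + n - r_2) = n(n + 17/15).
Evaluating step by step (a_0 = 1):
  n = 1: D(1) = 1(1 + 17/15) = 32/15; numerator = 2(1) = 2; a_1 = (2)/(32/15) = 15/16
  n = 2: D(2) = 2(2 + 17/15) = 94/15; numerator = 2(15/16) + 2(1) = 31/8; a_2 = (31/8)/(94/15) = 465/752
  n = 3: D(3) = 3(3 + 17/15) = 62/5; numerator = 2(465/752) + 2(15/16) = 585/188; a_3 = (585/188)/(62/5) = 2925/11656
  n = 4: D(4) = 4(4 + 17/15) = 308/15; numerator = 2(2925/11656) + 2(465/752) = 20265/11656; a_4 = (20265/11656)/(308/15) = 43425/512864

r = 1/3; a_0 = 1; a_1 = 15/16; a_2 = 465/752; a_3 = 2925/11656; a_4 = 43425/512864


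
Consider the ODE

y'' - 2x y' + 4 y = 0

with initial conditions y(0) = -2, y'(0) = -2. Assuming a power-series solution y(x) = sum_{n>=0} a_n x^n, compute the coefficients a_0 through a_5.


Ansatz: y(x) = sum_{n>=0} a_n x^n, so y'(x) = sum_{n>=1} n a_n x^(n-1) and y''(x) = sum_{n>=2} n(n-1) a_n x^(n-2).
Substitute into P(x) y'' + Q(x) y' + R(x) y = 0 with P(x) = 1, Q(x) = -2x, R(x) = 4, and match powers of x.
Initial conditions: a_0 = -2, a_1 = -2.
Setting the coefficient of each power of x to zero and solving order by order (substituting the coefficients already found):
  x^0: 2 a_2 + 4 a_0 = 0  ->  2 a_2 = -4 a_0 = 8  ->  a_2 = 4
  x^1: 6 a_3 + 2 a_1 = 0  ->  6 a_3 = -2 a_1 = 4  ->  a_3 = 2/3
  x^2: 12 a_4 = 0  ->  a_4 = 0
  x^3: 20 a_5 - 2 a_3 = 0  ->  20 a_5 = 2 a_3 = 4/3  ->  a_5 = 1/15
Truncated series: y(x) = -2 - 2 x + 4 x^2 + (2/3) x^3 + (1/15) x^5 + O(x^6).

a_0 = -2; a_1 = -2; a_2 = 4; a_3 = 2/3; a_4 = 0; a_5 = 1/15


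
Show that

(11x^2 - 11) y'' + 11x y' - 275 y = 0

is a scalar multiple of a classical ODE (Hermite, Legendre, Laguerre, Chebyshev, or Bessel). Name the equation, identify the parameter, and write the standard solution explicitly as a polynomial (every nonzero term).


All three coefficients share the factor -11; dividing through by -11 gives  (1 - x^2) y'' - x y' + 25 y = 0.
This matches the Chebyshev equation (1 - x^2) y'' - x y' + n^2 y = 0 (note the -x y' term, not -2x y') with n^2 = 25, so n = 5; the polynomial solution is T_5(x).
With y = sum_k a_k x^k, matching x^k gives (k+2)(k+1) a_{k+2} = (k^2 - n^2) a_k = (k - 5)(k + 5) a_k. The right side vanishes at k = 5, so the series with the parity of 5 terminates at degree 5.
Standard normalization: leading coefficient of T_n is 2^(n-1), so a_5 = 2^4 = 16. Work downward with a_k = (k+1)(k+2) a_{k+2} / ((k - 5)(k + 5)):
  a_3 = (4)(5)(16) / ((3 - 5)(3 + 5)) = 320/(-16) = -20
  a_1 = (2)(3)(-20) / ((1 - 5)(1 + 5)) = -120/(-24) = 5
Hence T_5(x) = 16 x^5 - 20 x^3 + 5 x.

T_5(x); series = 16 x^5 - 20 x^3 + 5 x


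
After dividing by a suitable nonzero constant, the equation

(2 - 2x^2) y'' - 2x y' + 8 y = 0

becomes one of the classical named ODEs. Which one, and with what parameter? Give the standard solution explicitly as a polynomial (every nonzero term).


All three coefficients share the factor 2; dividing through by 2 gives  (1 - x^2) y'' - x y' + 4 y = 0.
This matches the Chebyshev equation (1 - x^2) y'' - x y' + n^2 y = 0 (note the -x y' term, not -2x y') with n^2 = 4, so n = 2; the polynomial solution is T_2(x).
With y = sum_k a_k x^k, matching x^k gives (k+2)(k+1) a_{k+2} = (k^2 - n^2) a_k = (k - 2)(k + 2) a_k. The right side vanishes at k = 2, so the series with the parity of 2 terminates at degree 2.
Standard normalization: leading coefficient of T_n is 2^(n-1), so a_2 = 2^1 = 2. Work downward with a_k = (k+1)(k+2) a_{k+2} / ((k - 2)(k + 2)):
  a_0 = (1)(2)(2) / ((0 - 2)(0 + 2)) = 4/(-4) = -1
Hence T_2(x) = 2 x^2 - 1.

T_2(x); series = 2 x^2 - 1


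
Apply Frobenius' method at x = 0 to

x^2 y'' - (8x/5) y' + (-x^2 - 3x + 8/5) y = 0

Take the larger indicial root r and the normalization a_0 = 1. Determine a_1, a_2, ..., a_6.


Write in Frobenius form y'' + (p(x)/x) y' + (q(x)/x^2) y = 0:
  p(x) = -8/5,  q(x) = -x^2 - 3x + 8/5.
Indicial equation: r(r-1) + (-8/5) r + (8/5) = 0 -> roots r_1 = 8/5, r_2 = 1.
Take r = r_1 = 8/5. Let y(x) = x^r sum_{n>=0} a_n x^n with a_0 = 1.
Substitute y = x^r sum a_n x^n and match x^{r+n}. The recurrence is
  D(n) a_n - 3 a_{n-1} - 1 a_{n-2} = 0,  where D(n) = (r+n)(r+n-1) + (-8/5)(r+n) + (8/5).
  a_n = [3 a_{n-1} + 1 a_{n-2}] / D(n).
Since the indicial polynomial factors as (r - r_1)(r - r_2), D(n) = (r_1 + n - r_1)(r_1 + n - r_2) = n(n + 3/5).
Evaluating step by step (a_0 = 1):
  n = 1: D(1) = 1(1 + 3/5) = 8/5; numerator = 3(1) = 3; a_1 = (3)/(8/5) = 15/8
  n = 2: D(2) = 2(2 + 3/5) = 26/5; numerator = 3(15/8) + 1(1) = 53/8; a_2 = (53/8)/(26/5) = 265/208
  n = 3: D(3) = 3(3 + 3/5) = 54/5; numerator = 3(265/208) + 1(15/8) = 1185/208; a_3 = (1185/208)/(54/5) = 1975/3744
  n = 4: D(4) = 4(4 + 3/5) = 92/5; numerator = 3(1975/3744) + 1(265/208) = 3565/1248; a_4 = (3565/1248)/(92/5) = 775/4992
  n = 5: D(5) = 5(5 + 3/5) = 28; numerator = 3(775/4992) + 1(1975/3744) = 14875/14976; a_5 = (14875/14976)/(28) = 2125/59904
  n = 6: D(6) = 6(6 + 3/5) = 198/5; numerator = 3(2125/59904) + 1(775/4992) = 5225/19968; a_6 = (5225/19968)/(198/5) = 2375/359424

r = 8/5; a_0 = 1; a_1 = 15/8; a_2 = 265/208; a_3 = 1975/3744; a_4 = 775/4992; a_5 = 2125/59904; a_6 = 2375/359424


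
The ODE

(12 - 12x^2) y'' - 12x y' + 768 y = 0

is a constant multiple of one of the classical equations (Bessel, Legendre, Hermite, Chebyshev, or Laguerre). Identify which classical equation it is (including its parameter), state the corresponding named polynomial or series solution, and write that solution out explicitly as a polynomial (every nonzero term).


All three coefficients share the factor 12; dividing through by 12 gives  (1 - x^2) y'' - x y' + 64 y = 0.
This matches the Chebyshev equation (1 - x^2) y'' - x y' + n^2 y = 0 (note the -x y' term, not -2x y') with n^2 = 64, so n = 8; the polynomial solution is T_8(x).
With y = sum_k a_k x^k, matching x^k gives (k+2)(k+1) a_{k+2} = (k^2 - n^2) a_k = (k - 8)(k + 8) a_k. The right side vanishes at k = 8, so the series with the parity of 8 terminates at degree 8.
Standard normalization: leading coefficient of T_n is 2^(n-1), so a_8 = 2^7 = 128. Work downward with a_k = (k+1)(k+2) a_{k+2} / ((k - 8)(k + 8)):
  a_6 = (7)(8)(128) / ((6 - 8)(6 + 8)) = 7168/(-28) = -256
  a_4 = (5)(6)(-256) / ((4 - 8)(4 + 8)) = -7680/(-48) = 160
  a_2 = (3)(4)(160) / ((2 - 8)(2 + 8)) = 1920/(-60) = -32
  a_0 = (1)(2)(-32) / ((0 - 8)(0 + 8)) = -64/(-64) = 1
Hence T_8(x) = 128 x^8 - 256 x^6 + 160 x^4 - 32 x^2 + 1.

T_8(x); series = 128 x^8 - 256 x^6 + 160 x^4 - 32 x^2 + 1


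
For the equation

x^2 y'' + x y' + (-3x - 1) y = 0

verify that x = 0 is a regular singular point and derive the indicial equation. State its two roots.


Divide by x^2 to reach normal form y'' + P_1(x) y' + P_2(x) y = 0 with P_1(x) = 1/x and P_2(x) = -3/x - 1/x^2.
x = 0 is a singular point because the y'-coefficient 1/x has a pole at x = 0 and the y-coefficient -3/x - 1/x^2 has a pole at x = 0.
It is a regular singular point because x P_1(x) = p(x) = 1 and x^2 P_2(x) = q(x) = -3x - 1 are polynomials, hence analytic at x = 0.
p(0) = 1,  q(0) = -1.
Indicial equation: r(r-1) + p(0) r + q(0) = 0, i.e. r^2 + (p(0) - 1) r + q(0) = 0, i.e. r^2 - 1 = 0.
Discriminant: (0)^2 - 4(-1) = 4, so r = (0 ± 2)/2.
Solving: r_1 = 1, r_2 = -1.

indicial: r^2 - 1 = 0; roots r_1 = 1, r_2 = -1


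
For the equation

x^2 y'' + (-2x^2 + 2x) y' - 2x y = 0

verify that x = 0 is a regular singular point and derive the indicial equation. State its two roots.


Divide by x^2 to reach normal form y'' + P_1(x) y' + P_2(x) y = 0 with P_1(x) = -2 + 2/x and P_2(x) = -2/x.
x = 0 is a singular point because the y'-coefficient -2 + 2/x has a pole at x = 0 and the y-coefficient -2/x has a pole at x = 0.
It is a regular singular point because x P_1(x) = p(x) = 2 - 2x and x^2 P_2(x) = q(x) = -2x are polynomials, hence analytic at x = 0.
p(0) = 2,  q(0) = 0.
Indicial equation: r(r-1) + p(0) r + q(0) = 0, i.e. r^2 + (p(0) - 1) r + q(0) = 0, i.e. r^2 + 1 r = 0.
Discriminant: (1)^2 - 4(0) = 1, so r = (-1 ± 1)/2.
Solving: r_1 = 0, r_2 = -1.

indicial: r^2 + 1 r = 0; roots r_1 = 0, r_2 = -1


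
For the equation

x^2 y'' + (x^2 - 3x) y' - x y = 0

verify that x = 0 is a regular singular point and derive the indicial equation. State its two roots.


Divide by x^2 to reach normal form y'' + P_1(x) y' + P_2(x) y = 0 with P_1(x) = 1 - 3/x and P_2(x) = -1/x.
x = 0 is a singular point because the y'-coefficient 1 - 3/x has a pole at x = 0 and the y-coefficient -1/x has a pole at x = 0.
It is a regular singular point because x P_1(x) = p(x) = x - 3 and x^2 P_2(x) = q(x) = -x are polynomials, hence analytic at x = 0.
p(0) = -3,  q(0) = 0.
Indicial equation: r(r-1) + p(0) r + q(0) = 0, i.e. r^2 + (p(0) - 1) r + q(0) = 0, i.e. r^2 - 4 r = 0.
Discriminant: (-4)^2 - 4(0) = 16, so r = (4 ± 4)/2.
Solving: r_1 = 4, r_2 = 0.

indicial: r^2 - 4 r = 0; roots r_1 = 4, r_2 = 0


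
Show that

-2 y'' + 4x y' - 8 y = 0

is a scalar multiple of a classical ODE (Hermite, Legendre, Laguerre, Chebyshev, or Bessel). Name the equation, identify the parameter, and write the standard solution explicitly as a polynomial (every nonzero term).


All three coefficients share the factor -2; dividing through by -2 gives  y'' - 2x y' + 4 y = 0.
This matches the Hermite equation y'' - 2x y' + 2n y = 0 with 2n = 4, so n = 2; the polynomial solution is H_2(x).
With y = sum_k a_k x^k, matching x^k gives (k+2)(k+1) a_{k+2} = 2(k - n) a_k = 2(k - 2) a_k. The right side vanishes at k = 2, so the series with the parity of 2 terminates at degree 2.
Standard normalization: leading coefficient of H_n is 2^n, so a_2 = 2^2 = 4. Work downward with a_k = (k+1)(k+2) a_{k+2} / (2(k - n)):
  a_0 = (1)(2)(4) / (2(0 - 2)) = 8/(-4) = -2
Hence H_2(x) = 4 x^2 - 2.

H_2(x); series = 4 x^2 - 2
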